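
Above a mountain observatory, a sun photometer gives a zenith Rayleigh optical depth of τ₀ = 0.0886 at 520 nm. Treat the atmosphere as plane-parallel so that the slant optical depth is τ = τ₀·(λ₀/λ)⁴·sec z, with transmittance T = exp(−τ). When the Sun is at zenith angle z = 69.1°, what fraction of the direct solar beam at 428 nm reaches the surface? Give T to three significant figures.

sec 69.1° = 2.8032.
τ = 0.0886 × (520/428)⁴ × 2.8032 = 0.0886 × 2.1789 × 2.8032 = 0.5412.
T = exp(−0.5412) = 0.5821.

0.582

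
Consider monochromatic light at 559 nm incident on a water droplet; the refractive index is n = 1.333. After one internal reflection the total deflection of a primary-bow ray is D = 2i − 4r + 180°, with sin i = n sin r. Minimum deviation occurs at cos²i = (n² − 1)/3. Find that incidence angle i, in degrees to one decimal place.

cos²i = (1.333² − 1)/3 = (1.77689 − 1)/3 = 0.25896.
cos i = 0.50888, so i = 59.410°.

59.4°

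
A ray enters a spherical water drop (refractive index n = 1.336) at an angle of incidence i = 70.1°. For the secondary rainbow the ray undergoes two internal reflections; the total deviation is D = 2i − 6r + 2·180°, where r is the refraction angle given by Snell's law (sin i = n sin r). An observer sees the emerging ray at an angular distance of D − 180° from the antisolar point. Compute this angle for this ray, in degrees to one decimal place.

51.8°

sin r = sin 70.1° / 1.336 = 0.9403/1.336 = 0.7038; r = 44.73°.
D = 2·70.1° − 6·44.73° + 2·180° = 140.20° − 268.40° + 360° = 231.80°.
Angle from antisolar point = D − 180° = 51.80°.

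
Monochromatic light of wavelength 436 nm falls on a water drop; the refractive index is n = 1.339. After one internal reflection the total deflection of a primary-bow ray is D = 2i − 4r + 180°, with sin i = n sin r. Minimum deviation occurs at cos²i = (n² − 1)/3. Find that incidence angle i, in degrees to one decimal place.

59.1°

cos²i = (1.339² − 1)/3 = (1.79292 − 1)/3 = 0.26431.
cos i = 0.51411, so i = 59.062°.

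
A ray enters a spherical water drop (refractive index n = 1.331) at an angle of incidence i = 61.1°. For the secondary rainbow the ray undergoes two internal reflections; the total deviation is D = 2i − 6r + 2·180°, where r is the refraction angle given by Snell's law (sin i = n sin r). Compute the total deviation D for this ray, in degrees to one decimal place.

235.4°

sin r = sin 61.1° / 1.331 = 0.8755/1.331 = 0.6577; r = 41.13°.
D = 2·61.1° − 6·41.13° + 2·180° = 122.20° − 246.77° + 360° = 235.43°.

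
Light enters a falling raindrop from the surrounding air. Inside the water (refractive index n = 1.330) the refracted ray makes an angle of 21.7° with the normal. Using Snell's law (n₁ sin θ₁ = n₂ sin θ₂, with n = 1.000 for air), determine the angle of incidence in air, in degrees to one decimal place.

29.5°

Snell: sin θ_i = n · sin θ_r = 1.330 × sin 21.7° = 1.330 × 0.3697 = 0.4918.
θ_i = arcsin(0.4918) = 29.46°.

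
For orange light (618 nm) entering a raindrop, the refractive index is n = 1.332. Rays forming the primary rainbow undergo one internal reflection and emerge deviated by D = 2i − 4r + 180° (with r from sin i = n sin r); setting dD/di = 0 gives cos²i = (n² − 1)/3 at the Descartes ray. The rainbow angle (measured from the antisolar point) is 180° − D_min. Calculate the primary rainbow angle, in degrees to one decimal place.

42.2°

cos²i = (1.77422 − 1)/3 = 0.25807; i = arccos(0.50801) = 59.469°.
sin r = sin 59.469°/1.332 = 0.64666; r = 40.290°.
D_min = 2·59.469° − 4·40.290° + 180° = 137.776°.
Rainbow angle = 180° − D_min = 42.224°.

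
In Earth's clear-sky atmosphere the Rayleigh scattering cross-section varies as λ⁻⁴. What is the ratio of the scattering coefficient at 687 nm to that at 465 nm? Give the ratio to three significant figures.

0.210

Rayleigh scattering ∝ λ⁻⁴, so the ratio of coefficients is the inverse fourth power of the wavelength ratio.
σ(687)/σ(465) = (465/687)⁴ = (0.6769)⁴ = 0.2099.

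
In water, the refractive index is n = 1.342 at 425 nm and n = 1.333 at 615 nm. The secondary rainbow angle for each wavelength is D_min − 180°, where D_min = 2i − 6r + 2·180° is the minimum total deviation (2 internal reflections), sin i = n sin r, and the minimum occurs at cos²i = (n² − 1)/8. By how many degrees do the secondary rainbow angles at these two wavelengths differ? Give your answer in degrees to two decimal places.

2.33°

At 425 nm (n = 1.342): cos²i = 0.10012 → i = 71.554°, r = 44.981°, D_min = 233.222°, rainbow angle = 53.222°.
At 615 nm (n = 1.333): cos²i = 0.09711 → i = 71.843°, r = 45.466°, D_min = 230.891°, rainbow angle = 50.891°.
Angular width = |53.222° − 50.891°| = 2.331°.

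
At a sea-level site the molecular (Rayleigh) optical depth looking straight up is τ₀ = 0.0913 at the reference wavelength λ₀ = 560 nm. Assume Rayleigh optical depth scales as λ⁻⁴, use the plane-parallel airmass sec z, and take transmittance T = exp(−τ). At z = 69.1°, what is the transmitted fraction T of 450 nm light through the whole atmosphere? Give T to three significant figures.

0.541

sec 69.1° = 2.8032.
τ = 0.0913 × (560/450)⁴ × 2.8032 = 0.0913 × 2.3983 × 2.8032 = 0.6138.
T = exp(−0.6138) = 0.5413.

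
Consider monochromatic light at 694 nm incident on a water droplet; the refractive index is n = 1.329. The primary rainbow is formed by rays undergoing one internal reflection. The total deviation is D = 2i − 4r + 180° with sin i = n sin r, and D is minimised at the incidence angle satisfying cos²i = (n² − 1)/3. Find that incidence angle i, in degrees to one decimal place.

59.6°

cos²i = (1.329² − 1)/3 = (1.76624 − 1)/3 = 0.25541.
cos i = 0.50538, so i = 59.643°.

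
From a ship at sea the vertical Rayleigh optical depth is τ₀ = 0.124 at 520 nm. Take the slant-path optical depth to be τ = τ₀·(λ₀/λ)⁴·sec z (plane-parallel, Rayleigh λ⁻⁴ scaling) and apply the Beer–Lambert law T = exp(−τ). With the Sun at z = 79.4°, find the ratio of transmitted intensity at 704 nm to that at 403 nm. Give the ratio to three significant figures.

Airmass: sec 79.4° = 5.4362.
τ(704 nm) = 0.124 × (520/704)⁴ × 5.4362 = 0.124 × 0.2977 × 5.4362 = 0.2007.
τ(403 nm) = 0.124 × (520/403)⁴ × 5.4362 = 0.124 × 2.7720 × 5.4362 = 1.8686.
T(704)/T(403) = exp(τ_B − τ_A) = exp(1.6679) = 5.3012.

5.30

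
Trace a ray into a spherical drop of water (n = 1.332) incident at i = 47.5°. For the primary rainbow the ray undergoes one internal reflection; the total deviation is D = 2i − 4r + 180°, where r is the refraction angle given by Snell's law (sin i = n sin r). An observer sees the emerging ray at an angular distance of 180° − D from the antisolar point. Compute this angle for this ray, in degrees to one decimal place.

39.4°

sin r = sin 47.5° / 1.332 = 0.7373/1.332 = 0.5535; r = 33.61°.
D = 2·47.5° − 4·33.61° + 180° = 95.00° − 134.43° + 180° = 140.57°.
Angle from antisolar point = 180° − D = 39.43°.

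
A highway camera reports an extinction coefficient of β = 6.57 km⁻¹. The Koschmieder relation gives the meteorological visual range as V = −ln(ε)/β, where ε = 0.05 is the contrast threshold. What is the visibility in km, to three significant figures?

0.456 km

V = −ln(0.05) / 6.57 = 2.996 / 6.57 = 0.4560 km.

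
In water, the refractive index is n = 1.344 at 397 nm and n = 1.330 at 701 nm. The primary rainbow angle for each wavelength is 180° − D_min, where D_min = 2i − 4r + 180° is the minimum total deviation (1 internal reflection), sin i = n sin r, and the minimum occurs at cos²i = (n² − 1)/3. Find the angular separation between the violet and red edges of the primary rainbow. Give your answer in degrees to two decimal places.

At 397 nm (n = 1.344): cos²i = 0.26878 → i = 58.772°, r = 39.512°, D_min = 139.495°, rainbow angle = 40.505°.
At 701 nm (n = 1.330): cos²i = 0.25630 → i = 59.585°, r = 40.422°, D_min = 137.484°, rainbow angle = 42.516°.
Angular width = |40.505° − 42.516°| = 2.011°.

2.01°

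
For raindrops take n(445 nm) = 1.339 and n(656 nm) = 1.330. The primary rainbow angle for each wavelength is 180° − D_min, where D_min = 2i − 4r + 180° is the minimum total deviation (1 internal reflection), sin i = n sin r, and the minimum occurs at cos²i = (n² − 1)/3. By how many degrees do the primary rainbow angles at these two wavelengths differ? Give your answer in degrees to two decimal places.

At 445 nm (n = 1.339): cos²i = 0.26431 → i = 59.062°, r = 39.834°, D_min = 138.786°, rainbow angle = 41.214°.
At 656 nm (n = 1.330): cos²i = 0.25630 → i = 59.585°, r = 40.422°, D_min = 137.484°, rainbow angle = 42.516°.
Angular width = |41.214° − 42.516°| = 1.303°.

1.30°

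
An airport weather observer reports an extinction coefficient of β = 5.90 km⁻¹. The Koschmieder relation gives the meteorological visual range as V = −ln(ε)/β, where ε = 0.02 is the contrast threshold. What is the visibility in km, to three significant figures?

V = −ln(0.02) / 5.90 = 3.912 / 5.90 = 0.6631 km.

0.663 km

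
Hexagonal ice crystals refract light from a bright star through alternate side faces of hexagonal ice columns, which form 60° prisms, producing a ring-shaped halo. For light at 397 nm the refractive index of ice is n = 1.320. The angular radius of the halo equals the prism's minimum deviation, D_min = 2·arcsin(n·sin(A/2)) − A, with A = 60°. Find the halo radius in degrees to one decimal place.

n·sin(A/2) = 1.320 × sin 30° = 1.320 × 0.5000 = 0.6600.
D_min = 2·arcsin(0.6600) − 60° = 2 × 41.300° − 60° = 22.600°.

22.6°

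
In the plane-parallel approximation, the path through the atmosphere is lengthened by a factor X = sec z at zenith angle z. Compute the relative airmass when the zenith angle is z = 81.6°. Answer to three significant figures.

X = sec z = 1/cos 81.6° = 1/0.1461 = 6.8454.

6.85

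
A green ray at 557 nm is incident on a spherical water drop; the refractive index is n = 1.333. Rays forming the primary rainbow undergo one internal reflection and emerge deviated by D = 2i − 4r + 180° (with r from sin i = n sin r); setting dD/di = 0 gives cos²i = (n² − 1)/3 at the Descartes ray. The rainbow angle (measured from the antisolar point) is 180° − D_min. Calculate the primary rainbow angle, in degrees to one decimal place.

cos²i = (1.77689 − 1)/3 = 0.25896; i = arccos(0.50888) = 59.410°.
sin r = sin 59.410°/1.333 = 0.64579; r = 40.225°.
D_min = 2·59.410° − 4·40.225° + 180° = 137.922°.
Rainbow angle = 180° − D_min = 42.078°.

42.1°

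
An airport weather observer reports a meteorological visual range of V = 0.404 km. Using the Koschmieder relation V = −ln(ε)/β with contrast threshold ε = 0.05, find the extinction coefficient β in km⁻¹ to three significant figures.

7.42 km⁻¹

β = −ln(0.05) / V = 2.996 / 0.404 = 7.4152 km⁻¹.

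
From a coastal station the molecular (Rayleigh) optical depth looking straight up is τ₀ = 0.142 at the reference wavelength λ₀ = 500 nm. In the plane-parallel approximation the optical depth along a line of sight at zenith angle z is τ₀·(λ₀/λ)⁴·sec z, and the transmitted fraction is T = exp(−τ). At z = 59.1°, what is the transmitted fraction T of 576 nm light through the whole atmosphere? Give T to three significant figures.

0.855

sec 59.1° = 1.9473.
τ = 0.142 × (500/576)⁴ × 1.9473 = 0.142 × 0.5678 × 1.9473 = 0.1570.
T = exp(−0.1570) = 0.8547.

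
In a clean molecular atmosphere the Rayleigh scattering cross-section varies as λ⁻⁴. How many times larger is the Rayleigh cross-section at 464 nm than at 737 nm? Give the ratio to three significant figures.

Rayleigh scattering ∝ λ⁻⁴, so the ratio of coefficients is the inverse fourth power of the wavelength ratio.
σ(464)/σ(737) = (737/464)⁴ = (1.5884)⁴ = 6.365.

6.36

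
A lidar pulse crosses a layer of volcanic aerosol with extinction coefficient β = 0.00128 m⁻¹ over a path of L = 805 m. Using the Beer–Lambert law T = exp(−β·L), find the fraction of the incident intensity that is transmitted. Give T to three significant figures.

τ = β·L = 0.00128 × 805 = 1.0304.
T = exp(−1.0304) = 0.3569.

0.357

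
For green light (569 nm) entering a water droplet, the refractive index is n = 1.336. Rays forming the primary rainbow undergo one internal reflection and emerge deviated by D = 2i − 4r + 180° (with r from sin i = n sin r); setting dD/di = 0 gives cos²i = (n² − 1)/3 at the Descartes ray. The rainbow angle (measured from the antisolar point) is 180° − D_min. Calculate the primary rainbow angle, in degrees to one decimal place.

cos²i = (1.78490 − 1)/3 = 0.26163; i = arccos(0.51150) = 59.236°.
sin r = sin 59.236°/1.336 = 0.64318; r = 40.029°.
D_min = 2·59.236° − 4·40.029° + 180° = 138.356°.
Rainbow angle = 180° − D_min = 41.644°.

41.6°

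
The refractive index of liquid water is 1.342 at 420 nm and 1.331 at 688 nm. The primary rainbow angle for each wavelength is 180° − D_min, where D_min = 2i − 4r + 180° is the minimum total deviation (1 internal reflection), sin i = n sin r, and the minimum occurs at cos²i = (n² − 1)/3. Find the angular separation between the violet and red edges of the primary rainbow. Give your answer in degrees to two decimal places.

1.58°

At 420 nm (n = 1.342): cos²i = 0.26699 → i = 58.888°, r = 39.641°, D_min = 139.213°, rainbow angle = 40.787°.
At 688 nm (n = 1.331): cos²i = 0.25719 → i = 59.527°, r = 40.356°, D_min = 137.630°, rainbow angle = 42.370°.
Angular width = |40.787° − 42.370°| = 1.583°.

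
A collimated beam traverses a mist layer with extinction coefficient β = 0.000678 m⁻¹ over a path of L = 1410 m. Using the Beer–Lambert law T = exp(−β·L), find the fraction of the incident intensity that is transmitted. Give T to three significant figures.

0.384

τ = β·L = 0.000678 × 1410 = 0.9560.
T = exp(−0.9560) = 0.3844.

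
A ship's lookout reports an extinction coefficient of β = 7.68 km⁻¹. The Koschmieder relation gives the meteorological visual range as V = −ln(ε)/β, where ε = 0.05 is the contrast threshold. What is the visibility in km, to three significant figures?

V = −ln(0.05) / 7.68 = 2.996 / 7.68 = 0.3901 km.

0.390 km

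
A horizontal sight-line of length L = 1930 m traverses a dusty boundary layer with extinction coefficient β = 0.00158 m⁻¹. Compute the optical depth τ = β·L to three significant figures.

3.05

τ = β·L = 0.00158 × 1930 = 3.0494.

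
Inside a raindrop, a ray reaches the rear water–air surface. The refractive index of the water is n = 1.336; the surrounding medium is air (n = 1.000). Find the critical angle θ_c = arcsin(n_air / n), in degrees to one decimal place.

sin θ_c = n_air / n = 1.000 / 1.336 = 0.7485.
θ_c = arcsin(0.7485) = 48.46°.

48.5°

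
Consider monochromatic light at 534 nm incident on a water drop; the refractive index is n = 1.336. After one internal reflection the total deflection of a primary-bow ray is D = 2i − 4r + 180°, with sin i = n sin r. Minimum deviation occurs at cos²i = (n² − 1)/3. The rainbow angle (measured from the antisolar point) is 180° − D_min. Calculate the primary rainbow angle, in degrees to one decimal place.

41.6°

cos²i = (1.78490 − 1)/3 = 0.26163; i = arccos(0.51150) = 59.236°.
sin r = sin 59.236°/1.336 = 0.64318; r = 40.029°.
D_min = 2·59.236° − 4·40.029° + 180° = 138.356°.
Rainbow angle = 180° − D_min = 41.644°.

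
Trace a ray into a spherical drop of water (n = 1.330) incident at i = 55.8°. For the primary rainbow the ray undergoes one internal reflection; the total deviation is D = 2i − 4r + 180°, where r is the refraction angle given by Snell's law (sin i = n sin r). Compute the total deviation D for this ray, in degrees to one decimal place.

sin r = sin 55.8° / 1.330 = 0.8271/1.330 = 0.6219; r = 38.45°.
D = 2·55.8° − 4·38.45° + 180° = 111.60° − 153.81° + 180° = 137.79°.

137.8°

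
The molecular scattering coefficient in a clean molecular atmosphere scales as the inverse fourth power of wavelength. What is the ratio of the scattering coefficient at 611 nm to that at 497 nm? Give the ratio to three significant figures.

Rayleigh scattering ∝ λ⁻⁴, so the ratio of coefficients is the inverse fourth power of the wavelength ratio.
σ(611)/σ(497) = (497/611)⁴ = (0.8134)⁴ = 0.4378.

0.438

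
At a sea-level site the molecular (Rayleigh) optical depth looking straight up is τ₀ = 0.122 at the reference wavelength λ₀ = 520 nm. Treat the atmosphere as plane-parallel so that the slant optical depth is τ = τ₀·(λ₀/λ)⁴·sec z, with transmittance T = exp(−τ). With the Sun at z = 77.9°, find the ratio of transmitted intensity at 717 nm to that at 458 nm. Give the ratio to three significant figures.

Airmass: sec 77.9° = 4.7706.
τ(717 nm) = 0.122 × (520/717)⁴ × 4.7706 = 0.122 × 0.2767 × 4.7706 = 0.1610.
τ(458 nm) = 0.122 × (520/458)⁴ × 4.7706 = 0.122 × 1.6617 × 4.7706 = 0.9671.
T(717)/T(458) = exp(τ_B − τ_A) = exp(0.8061) = 2.2392.

2.24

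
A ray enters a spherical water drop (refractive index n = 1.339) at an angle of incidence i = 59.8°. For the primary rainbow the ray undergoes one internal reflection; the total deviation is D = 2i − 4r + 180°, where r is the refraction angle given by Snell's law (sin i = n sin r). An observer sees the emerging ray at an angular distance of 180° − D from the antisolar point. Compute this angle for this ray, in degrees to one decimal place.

sin r = sin 59.8° / 1.339 = 0.8643/1.339 = 0.6455; r = 40.20°.
D = 2·59.8° − 4·40.20° + 180° = 119.60° − 160.80° + 180° = 138.80°.
Angle from antisolar point = 180° − D = 41.20°.

41.2°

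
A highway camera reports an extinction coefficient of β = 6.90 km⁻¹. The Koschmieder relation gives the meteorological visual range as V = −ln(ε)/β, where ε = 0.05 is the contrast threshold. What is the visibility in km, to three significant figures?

V = −ln(0.05) / 6.90 = 2.996 / 6.90 = 0.4342 km.

0.434 km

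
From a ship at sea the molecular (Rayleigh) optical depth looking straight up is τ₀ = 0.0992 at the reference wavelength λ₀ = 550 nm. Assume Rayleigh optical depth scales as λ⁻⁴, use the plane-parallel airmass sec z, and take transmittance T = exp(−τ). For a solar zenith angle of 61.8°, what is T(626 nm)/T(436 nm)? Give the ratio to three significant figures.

1.50

Airmass: sec 61.8° = 2.1162.
τ(626 nm) = 0.0992 × (550/626)⁴ × 2.1162 = 0.0992 × 0.5959 × 2.1162 = 0.1251.
τ(436 nm) = 0.0992 × (550/436)⁴ × 2.1162 = 0.0992 × 2.5322 × 2.1162 = 0.5316.
T(626)/T(436) = exp(τ_B − τ_A) = exp(0.4065) = 1.5015.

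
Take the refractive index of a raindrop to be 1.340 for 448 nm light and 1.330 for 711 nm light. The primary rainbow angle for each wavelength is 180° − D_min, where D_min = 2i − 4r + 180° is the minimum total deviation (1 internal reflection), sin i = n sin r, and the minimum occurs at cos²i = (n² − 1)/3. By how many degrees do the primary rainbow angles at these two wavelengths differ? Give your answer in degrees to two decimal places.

At 448 nm (n = 1.340): cos²i = 0.26520 → i = 59.004°, r = 39.770°, D_min = 138.929°, rainbow angle = 41.071°.
At 711 nm (n = 1.330): cos²i = 0.25630 → i = 59.585°, r = 40.422°, D_min = 137.484°, rainbow angle = 42.516°.
Angular width = |41.071° − 42.516°| = 1.445°.

1.45°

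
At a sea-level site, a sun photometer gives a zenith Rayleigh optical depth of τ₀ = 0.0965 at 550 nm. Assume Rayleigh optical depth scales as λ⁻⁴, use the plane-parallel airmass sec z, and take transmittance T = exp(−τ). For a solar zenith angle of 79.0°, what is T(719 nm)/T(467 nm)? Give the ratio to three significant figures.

Airmass: sec 79.0° = 5.2408.
τ(719 nm) = 0.0965 × (550/719)⁴ × 5.2408 = 0.0965 × 0.3424 × 5.2408 = 0.1732.
τ(467 nm) = 0.0965 × (550/467)⁴ × 5.2408 = 0.0965 × 1.9239 × 5.2408 = 0.9730.
T(719)/T(467) = exp(τ_B − τ_A) = exp(0.7998) = 2.2252.

2.23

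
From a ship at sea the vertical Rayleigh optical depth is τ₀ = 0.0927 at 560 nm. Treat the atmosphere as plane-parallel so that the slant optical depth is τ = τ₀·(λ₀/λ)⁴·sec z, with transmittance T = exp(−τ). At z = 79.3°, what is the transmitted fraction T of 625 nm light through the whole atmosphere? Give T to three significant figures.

0.725

sec 79.3° = 5.3860.
τ = 0.0927 × (560/625)⁴ × 5.3860 = 0.0927 × 0.6445 × 5.3860 = 0.3218.
T = exp(−0.3218) = 0.7248.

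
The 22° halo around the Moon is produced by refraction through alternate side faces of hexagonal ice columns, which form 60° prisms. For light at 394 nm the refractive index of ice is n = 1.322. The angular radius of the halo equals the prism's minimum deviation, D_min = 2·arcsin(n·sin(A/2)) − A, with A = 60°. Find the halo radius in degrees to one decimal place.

22.8°

n·sin(A/2) = 1.322 × sin 30° = 1.322 × 0.5000 = 0.6610.
D_min = 2·arcsin(0.6610) − 60° = 2 × 41.376° − 60° = 22.752°.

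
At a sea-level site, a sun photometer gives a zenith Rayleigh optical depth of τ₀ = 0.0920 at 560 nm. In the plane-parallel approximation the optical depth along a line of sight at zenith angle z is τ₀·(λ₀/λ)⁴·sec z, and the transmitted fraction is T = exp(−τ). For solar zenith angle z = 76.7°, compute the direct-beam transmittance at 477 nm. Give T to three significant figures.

sec 76.7° = 4.3469.
τ = 0.0920 × (560/477)⁴ × 4.3469 = 0.0920 × 1.8997 × 4.3469 = 0.7597.
T = exp(−0.7597) = 0.4678.

0.468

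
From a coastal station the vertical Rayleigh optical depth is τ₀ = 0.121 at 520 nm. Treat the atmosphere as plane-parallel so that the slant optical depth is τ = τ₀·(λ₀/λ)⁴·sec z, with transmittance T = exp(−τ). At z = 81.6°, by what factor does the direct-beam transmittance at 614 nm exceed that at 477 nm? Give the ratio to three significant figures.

2.10

Airmass: sec 81.6° = 6.8454.
τ(614 nm) = 0.121 × (520/614)⁴ × 6.8454 = 0.121 × 0.5144 × 6.8454 = 0.4261.
τ(477 nm) = 0.121 × (520/477)⁴ × 6.8454 = 0.121 × 1.4123 × 6.8454 = 1.1698.
T(614)/T(477) = exp(τ_B − τ_A) = exp(0.7437) = 2.1038.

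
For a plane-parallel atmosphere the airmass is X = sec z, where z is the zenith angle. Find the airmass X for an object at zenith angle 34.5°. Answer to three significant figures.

X = sec z = 1/cos 34.5° = 1/0.8241 = 1.2134.

1.21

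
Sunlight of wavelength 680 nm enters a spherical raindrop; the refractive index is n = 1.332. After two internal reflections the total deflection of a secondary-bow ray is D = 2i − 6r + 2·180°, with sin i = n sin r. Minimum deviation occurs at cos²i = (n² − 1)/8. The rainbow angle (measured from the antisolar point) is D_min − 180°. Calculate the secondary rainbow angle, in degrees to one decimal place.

cos²i = (1.77422 − 1)/8 = 0.09678; i = arccos(0.31109) = 71.875°.
sin r = sin 71.875°/1.332 = 0.71350; r = 45.520°.
D_min = 2·71.875° − 6·45.520° + 360° = 230.628°.
Rainbow angle = D_min − 180° = 50.628°.

50.6°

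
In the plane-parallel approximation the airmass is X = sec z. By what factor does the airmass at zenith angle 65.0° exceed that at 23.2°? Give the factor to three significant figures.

X(65.0°)/X(23.2°) = sec 65.0° / sec 23.2° = cos 23.2° / cos 65.0° = 0.9191/0.4226 = 2.1749.

2.17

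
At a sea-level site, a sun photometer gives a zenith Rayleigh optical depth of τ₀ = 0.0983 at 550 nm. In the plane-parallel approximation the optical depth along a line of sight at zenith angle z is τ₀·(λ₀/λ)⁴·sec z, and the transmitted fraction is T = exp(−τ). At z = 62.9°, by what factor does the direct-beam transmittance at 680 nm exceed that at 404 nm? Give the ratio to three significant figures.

1.91

Airmass: sec 62.9° = 2.1952.
τ(680 nm) = 0.0983 × (550/680)⁴ × 2.1952 = 0.0983 × 0.4280 × 2.1952 = 0.0924.
τ(404 nm) = 0.0983 × (550/404)⁴ × 2.1952 = 0.0983 × 3.4350 × 2.1952 = 0.7412.
T(680)/T(404) = exp(τ_B − τ_A) = exp(0.6489) = 1.9134.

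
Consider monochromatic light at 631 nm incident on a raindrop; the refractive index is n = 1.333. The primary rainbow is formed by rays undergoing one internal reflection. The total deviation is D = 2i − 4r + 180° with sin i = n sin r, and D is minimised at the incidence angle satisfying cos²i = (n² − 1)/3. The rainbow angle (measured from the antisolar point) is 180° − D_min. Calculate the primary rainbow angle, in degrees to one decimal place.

42.1°

cos²i = (1.77689 − 1)/3 = 0.25896; i = arccos(0.50888) = 59.410°.
sin r = sin 59.410°/1.333 = 0.64579; r = 40.225°.
D_min = 2·59.410° − 4·40.225° + 180° = 137.922°.
Rainbow angle = 180° − D_min = 42.078°.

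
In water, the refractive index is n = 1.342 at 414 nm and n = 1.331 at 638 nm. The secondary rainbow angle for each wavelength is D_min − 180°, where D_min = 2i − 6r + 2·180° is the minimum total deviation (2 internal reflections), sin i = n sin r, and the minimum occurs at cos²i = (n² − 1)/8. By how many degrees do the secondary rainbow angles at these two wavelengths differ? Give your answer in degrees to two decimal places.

2.86°

At 414 nm (n = 1.342): cos²i = 0.10012 → i = 71.554°, r = 44.981°, D_min = 233.222°, rainbow angle = 53.222°.
At 638 nm (n = 1.331): cos²i = 0.09645 → i = 71.907°, r = 45.575°, D_min = 230.365°, rainbow angle = 50.365°.
Angular width = |53.222° − 50.365°| = 2.857°.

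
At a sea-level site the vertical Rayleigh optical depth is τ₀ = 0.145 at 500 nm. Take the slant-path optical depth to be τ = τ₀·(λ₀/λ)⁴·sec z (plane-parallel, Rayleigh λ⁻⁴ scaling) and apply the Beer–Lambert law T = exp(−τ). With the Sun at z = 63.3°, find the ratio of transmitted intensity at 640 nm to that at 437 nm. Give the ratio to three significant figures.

Airmass: sec 63.3° = 2.2256.
τ(640 nm) = 0.145 × (500/640)⁴ × 2.2256 = 0.145 × 0.3725 × 2.2256 = 0.1202.
τ(437 nm) = 0.145 × (500/437)⁴ × 2.2256 = 0.145 × 1.7138 × 2.2256 = 0.5531.
T(640)/T(437) = exp(τ_B − τ_A) = exp(0.4328) = 1.5416.

1.54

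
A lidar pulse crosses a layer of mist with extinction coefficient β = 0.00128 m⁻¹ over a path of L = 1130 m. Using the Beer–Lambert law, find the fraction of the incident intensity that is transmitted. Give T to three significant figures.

τ = β·L = 0.00128 × 1130 = 1.4464.
T = exp(−1.4464) = 0.2354.

0.235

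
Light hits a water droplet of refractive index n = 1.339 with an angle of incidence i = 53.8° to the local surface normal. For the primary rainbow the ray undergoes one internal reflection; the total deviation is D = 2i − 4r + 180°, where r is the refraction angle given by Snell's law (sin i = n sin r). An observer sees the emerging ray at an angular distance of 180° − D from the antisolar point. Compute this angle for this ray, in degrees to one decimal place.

sin r = sin 53.8° / 1.339 = 0.8070/1.339 = 0.6027; r = 37.06°.
D = 2·53.8° − 4·37.06° + 180° = 107.60° − 148.24° + 180° = 139.36°.
Angle from antisolar point = 180° − D = 40.64°.

40.6°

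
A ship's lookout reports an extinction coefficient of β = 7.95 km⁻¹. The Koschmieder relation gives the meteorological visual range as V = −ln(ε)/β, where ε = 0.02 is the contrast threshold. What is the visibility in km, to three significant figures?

0.492 km

V = −ln(0.02) / 7.95 = 3.912 / 7.95 = 0.4921 km.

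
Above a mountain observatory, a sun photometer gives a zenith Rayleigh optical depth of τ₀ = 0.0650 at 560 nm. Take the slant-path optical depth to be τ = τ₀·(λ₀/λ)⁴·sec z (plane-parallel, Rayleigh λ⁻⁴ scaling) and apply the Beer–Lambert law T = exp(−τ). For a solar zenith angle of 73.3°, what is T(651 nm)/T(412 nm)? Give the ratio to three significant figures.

Airmass: sec 73.3° = 3.4799.
τ(651 nm) = 0.0650 × (560/651)⁴ × 3.4799 = 0.0650 × 0.5476 × 3.4799 = 0.1239.
τ(412 nm) = 0.0650 × (560/412)⁴ × 3.4799 = 0.0650 × 3.4132 × 3.4799 = 0.7721.
T(651)/T(412) = exp(τ_B − τ_A) = exp(0.6482) = 1.9121.

1.91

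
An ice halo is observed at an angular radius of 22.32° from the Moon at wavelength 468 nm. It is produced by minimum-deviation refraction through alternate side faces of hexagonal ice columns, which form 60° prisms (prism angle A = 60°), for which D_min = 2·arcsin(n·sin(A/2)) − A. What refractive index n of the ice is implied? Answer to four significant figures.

Rearranging: n = sin((D_min + A)/2) / sin(A/2).
(D_min + A)/2 = (22.32° + 60°)/2 = 41.160°.
n = sin 41.160° / sin 30° = 0.6582 / 0.5000 = 1.3163.

1.316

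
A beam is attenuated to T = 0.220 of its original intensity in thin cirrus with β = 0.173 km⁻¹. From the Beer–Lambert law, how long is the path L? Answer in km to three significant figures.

8.75 km

Beer–Lambert: T = exp(−βL) ⇒ L = −ln(T)/β = −ln(0.220)/0.173 = 1.5141/0.173 = 8.752 km.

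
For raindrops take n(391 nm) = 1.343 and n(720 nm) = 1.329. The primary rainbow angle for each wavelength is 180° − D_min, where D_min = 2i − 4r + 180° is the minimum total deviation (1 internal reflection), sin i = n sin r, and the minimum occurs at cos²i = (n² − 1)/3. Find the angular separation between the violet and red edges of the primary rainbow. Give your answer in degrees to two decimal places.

At 391 nm (n = 1.343): cos²i = 0.26788 → i = 58.830°, r = 39.577°, D_min = 139.354°, rainbow angle = 40.646°.
At 720 nm (n = 1.329): cos²i = 0.25541 → i = 59.643°, r = 40.487°, D_min = 137.337°, rainbow angle = 42.663°.
Angular width = |40.646° − 42.663°| = 2.017°.

2.02°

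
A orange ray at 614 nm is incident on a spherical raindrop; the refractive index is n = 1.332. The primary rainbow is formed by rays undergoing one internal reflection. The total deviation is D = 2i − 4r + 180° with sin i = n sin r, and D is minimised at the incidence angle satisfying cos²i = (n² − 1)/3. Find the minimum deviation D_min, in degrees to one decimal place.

137.8°

cos²i = (1.77422 − 1)/3 = 0.25807; i = arccos(0.50801) = 59.469°.
sin r = sin 59.469°/1.332 = 0.64666; r = 40.290°.
D_min = 2·59.469° − 4·40.290° + 180° = 137.776°.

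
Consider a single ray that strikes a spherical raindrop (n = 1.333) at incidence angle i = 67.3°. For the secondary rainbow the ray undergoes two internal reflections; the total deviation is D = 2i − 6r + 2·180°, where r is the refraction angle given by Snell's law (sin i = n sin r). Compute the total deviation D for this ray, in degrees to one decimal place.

sin r = sin 67.3° / 1.333 = 0.9225/1.333 = 0.6921; r = 43.79°.
D = 2·67.3° − 6·43.79° + 2·180° = 134.60° − 262.77° + 360° = 231.83°.

231.8°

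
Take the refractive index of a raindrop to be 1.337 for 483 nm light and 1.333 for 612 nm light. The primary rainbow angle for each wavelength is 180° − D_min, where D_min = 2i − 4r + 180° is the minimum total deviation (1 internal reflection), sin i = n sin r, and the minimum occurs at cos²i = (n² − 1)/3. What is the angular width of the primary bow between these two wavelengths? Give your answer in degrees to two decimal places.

At 483 nm (n = 1.337): cos²i = 0.26252 → i = 59.178°, r = 39.964°, D_min = 138.500°, rainbow angle = 41.500°.
At 612 nm (n = 1.333): cos²i = 0.25896 → i = 59.410°, r = 40.225°, D_min = 137.922°, rainbow angle = 42.078°.
Angular width = |41.500° − 42.078°| = 0.578°.

0.58°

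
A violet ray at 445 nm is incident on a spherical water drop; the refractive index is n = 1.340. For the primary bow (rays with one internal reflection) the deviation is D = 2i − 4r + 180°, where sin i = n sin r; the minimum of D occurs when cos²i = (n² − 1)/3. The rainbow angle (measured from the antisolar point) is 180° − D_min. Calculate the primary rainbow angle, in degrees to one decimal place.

cos²i = (1.79560 − 1)/3 = 0.26520; i = arccos(0.51498) = 59.004°.
sin r = sin 59.004°/1.340 = 0.63971; r = 39.770°.
D_min = 2·59.004° − 4·39.770° + 180° = 138.929°.
Rainbow angle = 180° − D_min = 41.071°.

41.1°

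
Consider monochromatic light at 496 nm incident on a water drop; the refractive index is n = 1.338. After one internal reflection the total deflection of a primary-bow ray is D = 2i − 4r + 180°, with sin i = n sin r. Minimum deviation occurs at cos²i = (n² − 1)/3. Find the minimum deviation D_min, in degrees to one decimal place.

cos²i = (1.79024 − 1)/3 = 0.26341; i = arccos(0.51324) = 59.120°.
sin r = sin 59.120°/1.338 = 0.64144; r = 39.899°.
D_min = 2·59.120° − 4·39.899° + 180° = 138.643°.

138.6°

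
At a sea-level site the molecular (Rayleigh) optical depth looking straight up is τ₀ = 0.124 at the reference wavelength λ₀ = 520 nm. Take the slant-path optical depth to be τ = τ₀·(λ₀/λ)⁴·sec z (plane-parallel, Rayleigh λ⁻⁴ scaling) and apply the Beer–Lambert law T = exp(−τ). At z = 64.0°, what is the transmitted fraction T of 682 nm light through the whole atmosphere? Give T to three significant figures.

0.909

sec 64.0° = 2.2812.
τ = 0.124 × (520/682)⁴ × 2.2812 = 0.124 × 0.3380 × 2.2812 = 0.0956.
T = exp(−0.0956) = 0.9088.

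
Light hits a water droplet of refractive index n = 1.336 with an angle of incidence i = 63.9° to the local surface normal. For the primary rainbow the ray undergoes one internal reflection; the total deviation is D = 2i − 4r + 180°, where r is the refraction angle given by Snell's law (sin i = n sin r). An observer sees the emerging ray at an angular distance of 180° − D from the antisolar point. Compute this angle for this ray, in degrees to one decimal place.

41.1°

sin r = sin 63.9° / 1.336 = 0.8980/1.336 = 0.6722; r = 42.24°.
D = 2·63.9° − 4·42.24° + 180° = 127.80° − 168.94° + 180° = 138.86°.
Angle from antisolar point = 180° − D = 41.14°.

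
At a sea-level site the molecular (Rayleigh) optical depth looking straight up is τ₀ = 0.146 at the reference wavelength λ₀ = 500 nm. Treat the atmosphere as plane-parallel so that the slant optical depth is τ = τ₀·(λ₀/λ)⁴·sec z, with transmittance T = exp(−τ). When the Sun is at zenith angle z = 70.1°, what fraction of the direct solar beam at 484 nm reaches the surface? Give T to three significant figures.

sec 70.1° = 2.9379.
τ = 0.146 × (500/484)⁴ × 2.9379 = 0.146 × 1.1389 × 2.9379 = 0.4885.
T = exp(−0.4885) = 0.6135.

0.614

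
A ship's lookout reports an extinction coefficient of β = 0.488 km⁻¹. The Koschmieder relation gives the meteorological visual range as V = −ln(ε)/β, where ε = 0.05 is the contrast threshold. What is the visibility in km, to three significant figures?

6.14 km

V = −ln(0.05) / 0.488 = 2.996 / 0.488 = 6.1388 km.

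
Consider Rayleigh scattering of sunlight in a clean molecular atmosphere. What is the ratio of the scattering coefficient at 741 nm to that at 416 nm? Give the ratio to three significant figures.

Rayleigh scattering ∝ λ⁻⁴, so the ratio of coefficients is the inverse fourth power of the wavelength ratio.
σ(741)/σ(416) = (416/741)⁴ = (0.5614)⁴ = 0.09933.

0.0993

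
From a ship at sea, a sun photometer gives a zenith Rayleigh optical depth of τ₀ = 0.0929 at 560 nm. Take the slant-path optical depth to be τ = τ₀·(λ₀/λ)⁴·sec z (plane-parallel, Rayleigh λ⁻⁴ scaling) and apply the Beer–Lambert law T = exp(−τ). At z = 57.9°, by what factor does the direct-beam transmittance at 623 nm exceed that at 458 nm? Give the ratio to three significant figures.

1.32

Airmass: sec 57.9° = 1.8818.
τ(623 nm) = 0.0929 × (560/623)⁴ × 1.8818 = 0.0929 × 0.6528 × 1.8818 = 0.1141.
τ(458 nm) = 0.0929 × (560/458)⁴ × 1.8818 = 0.0929 × 2.2351 × 1.8818 = 0.3907.
T(623)/T(458) = exp(τ_B − τ_A) = exp(0.2766) = 1.3187.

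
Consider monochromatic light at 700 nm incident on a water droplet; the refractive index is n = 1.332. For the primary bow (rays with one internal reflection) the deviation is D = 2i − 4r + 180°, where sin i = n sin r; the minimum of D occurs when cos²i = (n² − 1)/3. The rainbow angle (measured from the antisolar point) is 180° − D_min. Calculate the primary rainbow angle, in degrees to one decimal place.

42.2°

cos²i = (1.77422 − 1)/3 = 0.25807; i = arccos(0.50801) = 59.469°.
sin r = sin 59.469°/1.332 = 0.64666; r = 40.290°.
D_min = 2·59.469° − 4·40.290° + 180° = 137.776°.
Rainbow angle = 180° − D_min = 42.224°.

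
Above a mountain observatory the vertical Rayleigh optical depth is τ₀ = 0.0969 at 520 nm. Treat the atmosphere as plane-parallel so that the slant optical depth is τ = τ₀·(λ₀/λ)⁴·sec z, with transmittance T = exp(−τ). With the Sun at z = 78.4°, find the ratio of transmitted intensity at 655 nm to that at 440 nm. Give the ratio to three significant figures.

2.11

Airmass: sec 78.4° = 4.9732.
τ(655 nm) = 0.0969 × (520/655)⁴ × 4.9732 = 0.0969 × 0.3972 × 4.9732 = 0.1914.
τ(440 nm) = 0.0969 × (520/440)⁴ × 4.9732 = 0.0969 × 1.9508 × 4.9732 = 0.9401.
T(655)/T(440) = exp(τ_B − τ_A) = exp(0.7486) = 2.1141.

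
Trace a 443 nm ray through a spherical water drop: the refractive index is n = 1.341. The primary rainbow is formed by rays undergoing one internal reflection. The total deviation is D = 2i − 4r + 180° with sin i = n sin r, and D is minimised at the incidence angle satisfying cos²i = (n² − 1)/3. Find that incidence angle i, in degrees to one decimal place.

cos²i = (1.341² − 1)/3 = (1.79828 − 1)/3 = 0.26609.
cos i = 0.51584, so i = 58.946°.

58.9°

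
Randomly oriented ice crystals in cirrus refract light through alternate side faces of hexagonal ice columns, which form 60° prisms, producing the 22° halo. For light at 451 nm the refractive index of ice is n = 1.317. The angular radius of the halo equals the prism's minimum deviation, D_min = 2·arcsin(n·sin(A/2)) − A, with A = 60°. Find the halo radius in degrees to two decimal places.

n·sin(A/2) = 1.317 × sin 30° = 1.317 × 0.5000 = 0.6585.
D_min = 2·arcsin(0.6585) − 60° = 2 × 41.186° − 60° = 22.371°.

22.37°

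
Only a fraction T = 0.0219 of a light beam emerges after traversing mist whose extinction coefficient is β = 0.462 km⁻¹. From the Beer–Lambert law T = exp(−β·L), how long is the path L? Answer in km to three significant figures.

8.27 km

Beer–Lambert: T = exp(−βL) ⇒ L = −ln(T)/β = −ln(0.0219)/0.462 = 3.8213/0.462 = 8.271 km.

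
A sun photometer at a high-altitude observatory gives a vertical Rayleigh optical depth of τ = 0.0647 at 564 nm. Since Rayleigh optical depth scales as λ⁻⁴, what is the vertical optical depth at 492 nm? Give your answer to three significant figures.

0.112

τ(492 nm) = τ(564 nm) × (564/492)⁴ = 0.0647 × (1.1463)⁴ = 0.0647 × 1.7269 = 0.1117.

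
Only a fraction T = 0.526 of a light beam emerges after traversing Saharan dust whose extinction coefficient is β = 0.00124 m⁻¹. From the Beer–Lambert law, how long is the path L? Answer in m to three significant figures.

518 m

Beer–Lambert: T = exp(−βL) ⇒ L = −ln(T)/β = −ln(0.526)/0.00124 = 0.6425/0.00124 = 518.1 m.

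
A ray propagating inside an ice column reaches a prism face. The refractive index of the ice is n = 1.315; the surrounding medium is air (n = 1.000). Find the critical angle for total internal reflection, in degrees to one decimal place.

sin θ_c = n_air / n = 1.000 / 1.315 = 0.7605.
θ_c = arcsin(0.7605) = 49.50°.

49.5°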